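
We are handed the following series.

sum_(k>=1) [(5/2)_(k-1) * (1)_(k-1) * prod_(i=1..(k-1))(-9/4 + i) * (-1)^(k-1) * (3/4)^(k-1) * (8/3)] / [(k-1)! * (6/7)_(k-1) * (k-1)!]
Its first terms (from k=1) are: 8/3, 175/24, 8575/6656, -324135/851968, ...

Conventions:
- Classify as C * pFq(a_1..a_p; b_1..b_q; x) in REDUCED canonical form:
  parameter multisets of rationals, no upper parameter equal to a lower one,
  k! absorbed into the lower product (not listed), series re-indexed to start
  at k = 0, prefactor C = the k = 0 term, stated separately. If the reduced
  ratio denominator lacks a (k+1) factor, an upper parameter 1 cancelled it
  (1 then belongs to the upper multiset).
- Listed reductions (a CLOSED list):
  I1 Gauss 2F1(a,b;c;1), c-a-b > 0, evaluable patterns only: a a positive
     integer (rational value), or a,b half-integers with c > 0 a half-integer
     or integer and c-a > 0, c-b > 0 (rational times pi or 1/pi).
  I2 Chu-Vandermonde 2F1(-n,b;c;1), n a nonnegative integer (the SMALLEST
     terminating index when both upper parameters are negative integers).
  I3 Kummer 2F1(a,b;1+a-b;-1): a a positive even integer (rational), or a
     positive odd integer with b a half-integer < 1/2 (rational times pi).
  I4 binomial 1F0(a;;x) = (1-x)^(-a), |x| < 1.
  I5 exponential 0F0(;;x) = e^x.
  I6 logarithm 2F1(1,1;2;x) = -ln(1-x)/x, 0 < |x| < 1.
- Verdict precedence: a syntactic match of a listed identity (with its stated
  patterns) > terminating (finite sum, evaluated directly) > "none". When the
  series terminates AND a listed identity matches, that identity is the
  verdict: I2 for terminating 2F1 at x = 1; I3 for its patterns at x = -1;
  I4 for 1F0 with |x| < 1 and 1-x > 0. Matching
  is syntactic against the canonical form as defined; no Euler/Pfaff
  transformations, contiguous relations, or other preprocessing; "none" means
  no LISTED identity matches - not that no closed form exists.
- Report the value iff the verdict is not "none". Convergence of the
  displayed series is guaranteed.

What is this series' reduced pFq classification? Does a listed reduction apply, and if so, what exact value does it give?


x = -3/4 here; the reduced form reads 2F1, upper {-5/4, 5/2}, lower {6/7}, C = 8/3. Verdict: none. No listed pattern accepts 2F1(-5/4, 5/2; 6/7; -3/4).

Structural cue: from the first term 8/3: the (-1)^k factor (C = 8/3) folds into the argument's sign.
Ratio: r(k) = (-3/4) * (k-5/4) (k+5/2) / [(k+6/7) (k+1)] - rational in k. x = (-3/4); t_0 = 8/3; negate the roots.


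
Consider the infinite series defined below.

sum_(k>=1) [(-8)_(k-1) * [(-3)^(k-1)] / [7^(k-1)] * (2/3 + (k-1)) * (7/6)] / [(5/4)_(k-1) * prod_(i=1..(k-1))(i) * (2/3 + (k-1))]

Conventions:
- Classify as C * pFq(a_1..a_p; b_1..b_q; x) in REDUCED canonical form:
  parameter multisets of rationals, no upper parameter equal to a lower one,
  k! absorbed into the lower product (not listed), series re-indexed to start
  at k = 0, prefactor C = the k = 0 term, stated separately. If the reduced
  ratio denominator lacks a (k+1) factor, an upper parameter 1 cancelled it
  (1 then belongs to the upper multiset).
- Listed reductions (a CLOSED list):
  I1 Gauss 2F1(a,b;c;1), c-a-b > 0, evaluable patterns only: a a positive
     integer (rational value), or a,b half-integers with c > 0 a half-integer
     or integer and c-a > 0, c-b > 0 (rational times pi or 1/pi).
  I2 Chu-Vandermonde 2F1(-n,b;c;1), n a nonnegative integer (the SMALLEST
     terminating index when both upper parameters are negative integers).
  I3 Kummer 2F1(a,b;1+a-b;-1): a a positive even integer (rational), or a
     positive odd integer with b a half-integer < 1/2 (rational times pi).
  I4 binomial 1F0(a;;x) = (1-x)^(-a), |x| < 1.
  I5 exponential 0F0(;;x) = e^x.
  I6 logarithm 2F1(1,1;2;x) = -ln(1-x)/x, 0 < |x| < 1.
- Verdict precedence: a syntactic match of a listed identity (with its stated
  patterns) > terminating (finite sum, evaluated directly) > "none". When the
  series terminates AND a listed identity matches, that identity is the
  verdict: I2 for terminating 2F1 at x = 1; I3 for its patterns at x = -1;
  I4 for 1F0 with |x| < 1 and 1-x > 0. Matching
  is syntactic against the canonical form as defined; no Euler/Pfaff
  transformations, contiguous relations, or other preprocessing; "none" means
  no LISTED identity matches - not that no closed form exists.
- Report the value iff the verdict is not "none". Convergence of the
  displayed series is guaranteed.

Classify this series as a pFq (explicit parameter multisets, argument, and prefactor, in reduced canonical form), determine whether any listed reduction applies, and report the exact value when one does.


This is 7/6 * 1F1(-8; 5/4; -3/7) in reduced canonical form. Verdict: terminating (-8 upstairs). 9 nonzero terms in all; added directly. Sum: 725279145026987/101603176424750.

Structural cue: x = (-3/7) and the two geometric factors (prefactor 7/6) combine into one argument.
Step ratio: r(k) = (-3/7) * (k-8) / [(k+5/4) (k+1)] ; factor over Q: parameters, x = (-3/7), and C = 7/6.


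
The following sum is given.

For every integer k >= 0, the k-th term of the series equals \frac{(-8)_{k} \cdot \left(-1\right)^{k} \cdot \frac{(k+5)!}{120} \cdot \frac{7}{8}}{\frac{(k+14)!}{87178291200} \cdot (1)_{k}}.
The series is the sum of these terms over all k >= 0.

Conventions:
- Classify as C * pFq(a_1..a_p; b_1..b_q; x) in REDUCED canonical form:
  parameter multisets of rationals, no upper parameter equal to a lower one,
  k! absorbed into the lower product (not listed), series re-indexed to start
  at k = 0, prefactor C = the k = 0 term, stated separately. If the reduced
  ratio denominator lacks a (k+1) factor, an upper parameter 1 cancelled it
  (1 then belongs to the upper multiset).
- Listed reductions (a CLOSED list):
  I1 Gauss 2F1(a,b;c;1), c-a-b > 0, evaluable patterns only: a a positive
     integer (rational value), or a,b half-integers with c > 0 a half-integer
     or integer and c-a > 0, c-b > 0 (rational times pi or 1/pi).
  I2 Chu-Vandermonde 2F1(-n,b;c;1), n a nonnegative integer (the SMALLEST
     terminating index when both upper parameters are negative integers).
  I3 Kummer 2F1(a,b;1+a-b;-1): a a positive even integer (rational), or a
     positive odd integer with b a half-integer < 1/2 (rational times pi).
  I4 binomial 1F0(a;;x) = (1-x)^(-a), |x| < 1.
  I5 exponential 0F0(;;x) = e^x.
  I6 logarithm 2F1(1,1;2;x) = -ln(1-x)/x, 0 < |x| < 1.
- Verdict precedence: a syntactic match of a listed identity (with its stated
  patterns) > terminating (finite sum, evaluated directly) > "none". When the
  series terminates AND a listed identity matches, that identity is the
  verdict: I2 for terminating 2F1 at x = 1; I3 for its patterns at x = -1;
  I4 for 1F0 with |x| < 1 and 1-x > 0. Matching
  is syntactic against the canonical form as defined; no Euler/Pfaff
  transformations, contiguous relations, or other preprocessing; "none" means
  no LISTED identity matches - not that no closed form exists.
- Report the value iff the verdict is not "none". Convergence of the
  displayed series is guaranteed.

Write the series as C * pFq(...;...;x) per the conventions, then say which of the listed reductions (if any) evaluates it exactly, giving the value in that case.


Structural cue: with t_0 = \frac{7}{8}, (1)_k (C = 7/8) is k! itself.
Step ratio: r(k) = -1 * (k-8) (k+6) / [(k+15) (k+1)] ; factor over Q: parameters, x = -1, and C = \frac{7}{8}.

Reduced: x = -1, 2F1, upper = {-8, 6}, lower = {15}, C = \frac{7}{8}. Verdict: this is Kummer's theorem (I3) (x = -1; c = 15 equals 1+a-b for upper {-8, 6}: listed pattern). Sum: \frac{637}{40}.


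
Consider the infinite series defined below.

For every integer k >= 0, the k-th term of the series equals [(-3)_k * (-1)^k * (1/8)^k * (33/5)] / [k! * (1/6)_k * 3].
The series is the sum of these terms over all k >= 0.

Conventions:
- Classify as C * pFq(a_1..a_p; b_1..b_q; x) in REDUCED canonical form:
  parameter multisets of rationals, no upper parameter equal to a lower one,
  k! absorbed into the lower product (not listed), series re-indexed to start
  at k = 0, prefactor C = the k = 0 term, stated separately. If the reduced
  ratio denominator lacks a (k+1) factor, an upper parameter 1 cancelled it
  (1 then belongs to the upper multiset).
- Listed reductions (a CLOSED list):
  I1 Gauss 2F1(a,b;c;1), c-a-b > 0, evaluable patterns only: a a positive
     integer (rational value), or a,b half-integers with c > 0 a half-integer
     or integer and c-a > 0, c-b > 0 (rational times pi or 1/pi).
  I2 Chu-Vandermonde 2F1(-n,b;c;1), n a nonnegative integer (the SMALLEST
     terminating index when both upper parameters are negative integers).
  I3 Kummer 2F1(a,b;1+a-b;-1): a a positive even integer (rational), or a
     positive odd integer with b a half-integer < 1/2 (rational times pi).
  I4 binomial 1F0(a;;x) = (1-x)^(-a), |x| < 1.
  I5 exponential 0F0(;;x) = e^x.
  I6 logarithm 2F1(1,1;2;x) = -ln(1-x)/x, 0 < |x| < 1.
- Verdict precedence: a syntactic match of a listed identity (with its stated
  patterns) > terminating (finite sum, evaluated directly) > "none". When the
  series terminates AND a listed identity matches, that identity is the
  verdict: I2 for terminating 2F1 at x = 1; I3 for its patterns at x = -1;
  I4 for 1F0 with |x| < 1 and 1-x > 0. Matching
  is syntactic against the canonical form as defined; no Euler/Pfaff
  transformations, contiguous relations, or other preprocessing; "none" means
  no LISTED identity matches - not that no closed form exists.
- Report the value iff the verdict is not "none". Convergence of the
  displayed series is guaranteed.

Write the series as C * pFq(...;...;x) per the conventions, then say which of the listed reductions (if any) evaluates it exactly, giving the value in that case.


Reduced: x = -1/8, 1F1, upper = {-3}, lower = {1/6}, C = 11/5. Verdict: terminating. (-3)_k vanishes past k = 3, leaving a 4-term sum, computed directly. Its exact value is 223949/29120.

Structural cue: from the first term 11/5: the (-1)^k factor (C = 11/5, x = -1/8) folds into the argument's sign.
Ratio: r(k) = (-1/8) * (k-3) / [(k+1/6) (k+1)] - rational in k, leading ratio (-1/8); with t_0 = 11/5, classification follows.


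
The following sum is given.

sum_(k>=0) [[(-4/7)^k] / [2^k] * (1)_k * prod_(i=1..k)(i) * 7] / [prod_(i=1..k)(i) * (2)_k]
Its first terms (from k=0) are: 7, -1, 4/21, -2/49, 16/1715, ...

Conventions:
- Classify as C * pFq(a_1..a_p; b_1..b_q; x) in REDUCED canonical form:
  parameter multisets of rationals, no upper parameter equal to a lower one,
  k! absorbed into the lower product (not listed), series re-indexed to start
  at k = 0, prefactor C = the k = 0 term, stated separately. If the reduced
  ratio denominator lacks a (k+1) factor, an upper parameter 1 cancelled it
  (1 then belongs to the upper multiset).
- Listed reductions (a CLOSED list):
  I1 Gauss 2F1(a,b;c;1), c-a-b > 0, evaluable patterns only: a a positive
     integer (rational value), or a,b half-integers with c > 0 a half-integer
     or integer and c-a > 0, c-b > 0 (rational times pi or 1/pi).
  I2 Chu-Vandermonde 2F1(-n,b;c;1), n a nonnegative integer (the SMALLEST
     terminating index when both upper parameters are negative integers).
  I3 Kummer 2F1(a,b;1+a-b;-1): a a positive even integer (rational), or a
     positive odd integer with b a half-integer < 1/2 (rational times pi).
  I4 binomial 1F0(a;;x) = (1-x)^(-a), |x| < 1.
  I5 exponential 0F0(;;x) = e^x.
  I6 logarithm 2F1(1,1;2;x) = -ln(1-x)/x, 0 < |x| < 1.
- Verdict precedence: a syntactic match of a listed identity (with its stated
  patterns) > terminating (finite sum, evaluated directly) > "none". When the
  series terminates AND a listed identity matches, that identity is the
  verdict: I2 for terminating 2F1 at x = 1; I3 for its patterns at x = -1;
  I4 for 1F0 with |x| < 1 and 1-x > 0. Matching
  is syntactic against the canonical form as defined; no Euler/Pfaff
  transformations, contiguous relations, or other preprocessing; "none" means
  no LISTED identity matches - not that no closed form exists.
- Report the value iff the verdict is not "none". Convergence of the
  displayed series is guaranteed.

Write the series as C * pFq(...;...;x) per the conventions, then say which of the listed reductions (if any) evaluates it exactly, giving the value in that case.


The series (x = -2/7) is 2F1: upper {1, 1}, lower {2}, prefactor 7. Verdict at x = -2/7: logarithm (I6) matches (the logarithm: parameters (1,1;2), x = -2/7). Value: (49/2) * ln(9/7).

First insight: with t_0 = 7, the product of the first k integers (prefactor 7) is k!.
Ratio: r(k) = (-2/7) * (k+1) (k+1) / [(k+2) (k+1)] - rational in k, leading ratio (-2/7); with t_0 = 7, classification follows.


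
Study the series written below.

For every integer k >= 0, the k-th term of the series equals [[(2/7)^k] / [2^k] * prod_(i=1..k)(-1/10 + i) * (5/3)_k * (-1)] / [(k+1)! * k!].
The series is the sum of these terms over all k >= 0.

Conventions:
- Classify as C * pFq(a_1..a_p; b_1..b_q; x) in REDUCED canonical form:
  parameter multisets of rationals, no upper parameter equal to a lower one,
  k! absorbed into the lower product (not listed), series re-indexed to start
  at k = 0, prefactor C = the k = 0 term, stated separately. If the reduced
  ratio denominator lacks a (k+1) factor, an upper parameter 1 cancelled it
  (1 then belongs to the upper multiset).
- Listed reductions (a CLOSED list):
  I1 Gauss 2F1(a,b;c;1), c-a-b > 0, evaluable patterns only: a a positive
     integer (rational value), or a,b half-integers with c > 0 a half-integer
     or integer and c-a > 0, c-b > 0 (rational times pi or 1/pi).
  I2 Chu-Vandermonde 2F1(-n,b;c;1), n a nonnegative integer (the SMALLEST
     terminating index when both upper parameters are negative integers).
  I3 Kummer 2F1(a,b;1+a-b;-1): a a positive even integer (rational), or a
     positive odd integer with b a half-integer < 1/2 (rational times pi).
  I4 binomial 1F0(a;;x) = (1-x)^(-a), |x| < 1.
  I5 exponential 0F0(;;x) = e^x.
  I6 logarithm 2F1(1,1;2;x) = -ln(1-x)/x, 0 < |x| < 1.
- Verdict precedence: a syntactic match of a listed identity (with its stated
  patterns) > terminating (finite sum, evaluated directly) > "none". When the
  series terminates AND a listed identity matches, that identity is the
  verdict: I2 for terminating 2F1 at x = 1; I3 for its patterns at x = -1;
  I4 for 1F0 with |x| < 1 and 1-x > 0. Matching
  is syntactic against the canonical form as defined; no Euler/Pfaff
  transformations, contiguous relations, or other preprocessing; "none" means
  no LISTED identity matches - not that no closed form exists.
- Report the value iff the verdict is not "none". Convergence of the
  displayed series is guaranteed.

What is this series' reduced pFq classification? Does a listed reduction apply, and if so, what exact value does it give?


The series (x = 1/7) is 2F1: upper {9/10, 5/3}, lower {2}, prefactor -1. Verdict: none - this 2F1 at x = 1/7 matches no listed pattern, and upper {9/10, 5/3} holds no stopper.

Structural cue: from the first term -1: the two k-th powers (prefactor -1) combine into one argument.
Consecutive-term ratio: r(k) = (1/7) * (k+9/10) (k+5/3) / [(k+2) (k+1)] - rational in k. x = (1/7); t_0 = -1; negate the roots.


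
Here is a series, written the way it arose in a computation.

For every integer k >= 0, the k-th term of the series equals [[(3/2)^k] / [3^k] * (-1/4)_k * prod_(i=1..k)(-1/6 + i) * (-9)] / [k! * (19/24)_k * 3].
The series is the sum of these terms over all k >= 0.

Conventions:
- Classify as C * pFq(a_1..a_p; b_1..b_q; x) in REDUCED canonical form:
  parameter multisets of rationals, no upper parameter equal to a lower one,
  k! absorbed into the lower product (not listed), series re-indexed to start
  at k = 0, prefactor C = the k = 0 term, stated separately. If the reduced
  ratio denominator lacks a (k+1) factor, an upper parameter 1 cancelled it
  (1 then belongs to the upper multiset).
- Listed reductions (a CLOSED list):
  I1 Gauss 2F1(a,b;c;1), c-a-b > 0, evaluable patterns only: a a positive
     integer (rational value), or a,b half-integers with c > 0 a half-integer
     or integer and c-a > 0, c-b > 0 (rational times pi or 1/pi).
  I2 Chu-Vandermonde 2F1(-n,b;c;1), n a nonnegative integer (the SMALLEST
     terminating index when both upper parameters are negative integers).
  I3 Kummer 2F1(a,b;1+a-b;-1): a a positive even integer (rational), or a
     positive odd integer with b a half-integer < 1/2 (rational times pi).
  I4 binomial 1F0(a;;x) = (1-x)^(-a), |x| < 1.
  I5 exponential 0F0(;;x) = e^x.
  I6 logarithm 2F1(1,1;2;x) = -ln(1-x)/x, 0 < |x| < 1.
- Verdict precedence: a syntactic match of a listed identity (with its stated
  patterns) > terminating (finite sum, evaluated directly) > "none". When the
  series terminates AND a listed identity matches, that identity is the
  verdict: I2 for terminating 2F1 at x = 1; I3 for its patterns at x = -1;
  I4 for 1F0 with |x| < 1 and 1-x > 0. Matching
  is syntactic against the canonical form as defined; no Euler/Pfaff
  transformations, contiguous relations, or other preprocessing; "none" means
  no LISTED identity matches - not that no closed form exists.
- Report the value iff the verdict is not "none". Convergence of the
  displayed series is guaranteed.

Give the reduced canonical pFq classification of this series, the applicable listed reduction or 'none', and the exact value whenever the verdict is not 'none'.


Prefactor -3, argument 1/2: 2F1 with upper {-1/4, 5/6} over lower {19/24}. Verdict: none here - no I1-I6 shape fits x = 1/2 with lower {19/24}.

The tell: t_0 = -3 here, and the running product (C = -3, x = 1/2) telescopes to a rising factorial.
Term ratio: r(k) = (1/2) * (k-1/4) (k+5/6) / [(k+19/24) (k+1)] - rational in k, leading ratio (1/2); with t_0 = -3, classification follows.


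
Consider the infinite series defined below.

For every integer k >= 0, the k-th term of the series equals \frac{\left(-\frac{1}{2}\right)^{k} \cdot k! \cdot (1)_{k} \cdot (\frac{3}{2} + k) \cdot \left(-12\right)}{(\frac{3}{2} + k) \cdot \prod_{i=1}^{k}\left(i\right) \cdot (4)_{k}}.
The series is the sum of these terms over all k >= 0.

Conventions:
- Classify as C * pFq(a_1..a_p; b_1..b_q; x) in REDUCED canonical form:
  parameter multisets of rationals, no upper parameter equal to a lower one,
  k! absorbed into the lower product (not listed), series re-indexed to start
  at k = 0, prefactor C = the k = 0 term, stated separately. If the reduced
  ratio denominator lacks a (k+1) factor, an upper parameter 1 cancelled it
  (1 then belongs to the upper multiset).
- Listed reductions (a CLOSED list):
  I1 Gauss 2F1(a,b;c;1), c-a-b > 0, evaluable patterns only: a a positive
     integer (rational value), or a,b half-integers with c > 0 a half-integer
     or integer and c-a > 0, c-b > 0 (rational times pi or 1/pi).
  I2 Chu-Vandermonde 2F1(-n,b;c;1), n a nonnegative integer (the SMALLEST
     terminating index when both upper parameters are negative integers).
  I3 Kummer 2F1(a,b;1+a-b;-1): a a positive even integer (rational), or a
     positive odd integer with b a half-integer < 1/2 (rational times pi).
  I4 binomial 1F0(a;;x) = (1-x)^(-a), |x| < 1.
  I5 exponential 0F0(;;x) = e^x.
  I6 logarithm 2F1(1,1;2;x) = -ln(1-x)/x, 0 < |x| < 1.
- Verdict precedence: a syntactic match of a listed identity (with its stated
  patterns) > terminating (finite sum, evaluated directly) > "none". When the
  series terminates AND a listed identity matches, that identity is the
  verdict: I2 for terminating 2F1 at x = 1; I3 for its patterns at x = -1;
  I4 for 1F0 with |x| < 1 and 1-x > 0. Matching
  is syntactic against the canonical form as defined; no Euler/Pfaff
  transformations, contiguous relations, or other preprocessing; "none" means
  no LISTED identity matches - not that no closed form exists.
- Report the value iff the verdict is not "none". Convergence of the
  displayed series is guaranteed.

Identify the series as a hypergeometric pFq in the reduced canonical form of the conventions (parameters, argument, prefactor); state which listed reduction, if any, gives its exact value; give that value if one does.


With C = -12: the canonical form is 2F1(1, 1; 4; -\frac{1}{2}). Verdict: none. No listed pattern accepts 2F1(1, 1; 4; -\frac{1}{2}).

First insight: with t_0 = -12, the factor k + 3/2 cancels (top and bottom), leaving C = -12.
Adjacent-term ratio: r(k) = -\frac{1}{2} * (k+1) (k+1) / [(k+4) (k+1)] - rational; roots negated = parameters, x = -\frac{1}{2}, C = -12.


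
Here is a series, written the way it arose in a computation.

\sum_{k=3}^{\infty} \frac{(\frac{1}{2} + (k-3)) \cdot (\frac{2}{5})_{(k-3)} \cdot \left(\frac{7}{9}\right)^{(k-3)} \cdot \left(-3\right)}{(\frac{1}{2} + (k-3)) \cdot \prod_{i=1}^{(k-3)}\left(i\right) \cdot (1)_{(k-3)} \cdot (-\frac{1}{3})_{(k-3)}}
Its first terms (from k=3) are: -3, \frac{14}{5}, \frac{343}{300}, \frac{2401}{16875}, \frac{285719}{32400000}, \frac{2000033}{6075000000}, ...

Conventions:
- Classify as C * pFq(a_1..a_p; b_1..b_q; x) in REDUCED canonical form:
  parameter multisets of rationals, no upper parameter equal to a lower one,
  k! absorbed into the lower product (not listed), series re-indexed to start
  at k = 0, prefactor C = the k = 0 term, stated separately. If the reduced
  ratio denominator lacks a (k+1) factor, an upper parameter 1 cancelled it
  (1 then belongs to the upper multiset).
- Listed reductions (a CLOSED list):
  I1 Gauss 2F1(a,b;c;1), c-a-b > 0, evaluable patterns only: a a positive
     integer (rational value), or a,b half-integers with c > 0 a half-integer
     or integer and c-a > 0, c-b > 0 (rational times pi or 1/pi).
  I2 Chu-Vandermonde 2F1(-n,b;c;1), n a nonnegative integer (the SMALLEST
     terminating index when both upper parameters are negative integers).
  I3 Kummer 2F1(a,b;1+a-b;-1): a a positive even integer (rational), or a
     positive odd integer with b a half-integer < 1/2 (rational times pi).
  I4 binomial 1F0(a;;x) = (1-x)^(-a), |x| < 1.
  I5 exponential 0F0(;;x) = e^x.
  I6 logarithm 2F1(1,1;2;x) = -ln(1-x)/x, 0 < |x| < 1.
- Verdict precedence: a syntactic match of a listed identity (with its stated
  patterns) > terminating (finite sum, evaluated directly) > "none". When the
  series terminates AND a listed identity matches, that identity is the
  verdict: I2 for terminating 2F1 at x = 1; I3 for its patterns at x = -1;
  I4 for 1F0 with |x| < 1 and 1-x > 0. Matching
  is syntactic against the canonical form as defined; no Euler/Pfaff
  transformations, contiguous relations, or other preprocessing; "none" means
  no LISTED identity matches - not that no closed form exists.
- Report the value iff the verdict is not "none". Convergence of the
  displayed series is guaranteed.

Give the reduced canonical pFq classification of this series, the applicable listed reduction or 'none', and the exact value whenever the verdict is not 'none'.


At argument \frac{7}{9}: a 1F2 with upper {\frac{2}{5}}, lower {-\frac{1}{3}, 1}, scaled by C = -3. Verdict: none - at argument \frac{7}{9} the multisets {\frac{2}{5}} ; {-\frac{1}{3}, 1} match no listed identity.

First insight: t_0 = -3 here, and (1)_k (C = -3) is k! itself.
Term ratio: r(k) = \frac{7}{9} * (k+\frac{2}{5}) / [(k-\frac{1}{3}) (k+1) (k+1)] - rational in k, leading ratio \frac{7}{9}; with t_0 = -3, classification follows.


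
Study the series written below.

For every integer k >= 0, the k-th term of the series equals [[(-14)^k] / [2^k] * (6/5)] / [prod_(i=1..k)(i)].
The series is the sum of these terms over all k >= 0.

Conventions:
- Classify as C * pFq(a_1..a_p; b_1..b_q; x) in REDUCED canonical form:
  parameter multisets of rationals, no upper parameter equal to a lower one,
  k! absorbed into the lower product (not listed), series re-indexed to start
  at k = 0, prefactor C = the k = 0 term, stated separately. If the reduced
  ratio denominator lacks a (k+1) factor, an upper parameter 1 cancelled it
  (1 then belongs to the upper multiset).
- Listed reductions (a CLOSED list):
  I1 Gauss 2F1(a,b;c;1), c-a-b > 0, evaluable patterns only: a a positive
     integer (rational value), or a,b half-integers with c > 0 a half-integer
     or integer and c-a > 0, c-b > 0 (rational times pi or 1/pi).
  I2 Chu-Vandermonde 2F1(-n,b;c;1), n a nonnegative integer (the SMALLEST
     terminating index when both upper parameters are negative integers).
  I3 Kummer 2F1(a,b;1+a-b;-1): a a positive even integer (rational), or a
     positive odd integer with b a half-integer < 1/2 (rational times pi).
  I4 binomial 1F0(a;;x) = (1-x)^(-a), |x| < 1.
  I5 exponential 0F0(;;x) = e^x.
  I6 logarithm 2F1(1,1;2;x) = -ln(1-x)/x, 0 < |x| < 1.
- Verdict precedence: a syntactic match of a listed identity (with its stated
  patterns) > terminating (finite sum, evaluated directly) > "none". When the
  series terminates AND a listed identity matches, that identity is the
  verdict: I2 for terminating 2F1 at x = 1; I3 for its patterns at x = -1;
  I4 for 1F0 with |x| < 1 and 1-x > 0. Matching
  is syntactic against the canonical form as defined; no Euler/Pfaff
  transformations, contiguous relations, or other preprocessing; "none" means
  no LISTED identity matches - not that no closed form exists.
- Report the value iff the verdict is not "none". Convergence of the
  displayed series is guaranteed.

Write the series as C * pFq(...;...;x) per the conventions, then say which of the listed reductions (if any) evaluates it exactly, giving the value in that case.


Canonical form: C = 6/5 times 0F0 with upper {-}, lower {-}, x = -7. Verdict: the I5 exponential reduction fires (the 0F0 exponential series at x = -7). Value: (6/5) * e^(-7).

The tell: from the first term 6/5: the product of the first k integers (C = 6/5, x = -7) is k!.
Consecutive-term ratio: r(k) = (-7) * 1 / [(k+1)] - rational in k. x = (-7); t_0 = 6/5; negate the roots.


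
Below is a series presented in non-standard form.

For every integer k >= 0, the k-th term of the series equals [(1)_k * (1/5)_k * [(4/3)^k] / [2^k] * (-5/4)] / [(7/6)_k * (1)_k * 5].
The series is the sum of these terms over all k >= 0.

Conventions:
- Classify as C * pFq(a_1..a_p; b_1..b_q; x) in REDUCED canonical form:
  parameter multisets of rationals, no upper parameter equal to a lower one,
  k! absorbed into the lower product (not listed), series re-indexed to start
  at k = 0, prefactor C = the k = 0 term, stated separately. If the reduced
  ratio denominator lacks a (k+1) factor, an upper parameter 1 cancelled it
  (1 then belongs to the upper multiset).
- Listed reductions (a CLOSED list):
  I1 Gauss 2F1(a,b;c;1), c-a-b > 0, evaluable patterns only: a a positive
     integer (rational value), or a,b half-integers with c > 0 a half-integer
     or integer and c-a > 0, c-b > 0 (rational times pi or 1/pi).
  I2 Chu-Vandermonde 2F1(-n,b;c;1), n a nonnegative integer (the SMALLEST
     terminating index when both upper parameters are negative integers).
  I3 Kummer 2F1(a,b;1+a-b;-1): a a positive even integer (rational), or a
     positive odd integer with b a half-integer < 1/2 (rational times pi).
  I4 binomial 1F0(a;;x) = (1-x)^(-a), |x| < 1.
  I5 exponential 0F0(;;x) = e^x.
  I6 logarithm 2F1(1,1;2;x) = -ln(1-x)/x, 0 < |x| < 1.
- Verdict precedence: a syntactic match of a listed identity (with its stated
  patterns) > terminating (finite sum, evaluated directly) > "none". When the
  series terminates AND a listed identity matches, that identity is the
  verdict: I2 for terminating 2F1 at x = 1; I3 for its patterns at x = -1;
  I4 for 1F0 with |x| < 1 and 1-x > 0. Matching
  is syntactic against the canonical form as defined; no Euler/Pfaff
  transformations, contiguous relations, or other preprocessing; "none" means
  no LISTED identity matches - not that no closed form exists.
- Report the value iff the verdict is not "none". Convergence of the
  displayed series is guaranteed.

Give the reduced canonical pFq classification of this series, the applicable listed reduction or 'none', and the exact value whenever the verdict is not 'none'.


First insight: x = (2/3) and (1)_k (C = -1/4, x = 2/3) is k! itself.
Consecutive-term ratio: r(k) = (2/3) * (k+1/5) (k+1) / [(k+7/6) (k+1)] - poly over poly, x = (2/3) from leading terms; C = -1/4 at k = 0.

This is -1/4 * 2F1(1/5, 1; 7/6; 2/3) in reduced canonical form. Verdict: none. Every listed pattern misses the 2F1 form at 2/3, upper {1/5, 1}.


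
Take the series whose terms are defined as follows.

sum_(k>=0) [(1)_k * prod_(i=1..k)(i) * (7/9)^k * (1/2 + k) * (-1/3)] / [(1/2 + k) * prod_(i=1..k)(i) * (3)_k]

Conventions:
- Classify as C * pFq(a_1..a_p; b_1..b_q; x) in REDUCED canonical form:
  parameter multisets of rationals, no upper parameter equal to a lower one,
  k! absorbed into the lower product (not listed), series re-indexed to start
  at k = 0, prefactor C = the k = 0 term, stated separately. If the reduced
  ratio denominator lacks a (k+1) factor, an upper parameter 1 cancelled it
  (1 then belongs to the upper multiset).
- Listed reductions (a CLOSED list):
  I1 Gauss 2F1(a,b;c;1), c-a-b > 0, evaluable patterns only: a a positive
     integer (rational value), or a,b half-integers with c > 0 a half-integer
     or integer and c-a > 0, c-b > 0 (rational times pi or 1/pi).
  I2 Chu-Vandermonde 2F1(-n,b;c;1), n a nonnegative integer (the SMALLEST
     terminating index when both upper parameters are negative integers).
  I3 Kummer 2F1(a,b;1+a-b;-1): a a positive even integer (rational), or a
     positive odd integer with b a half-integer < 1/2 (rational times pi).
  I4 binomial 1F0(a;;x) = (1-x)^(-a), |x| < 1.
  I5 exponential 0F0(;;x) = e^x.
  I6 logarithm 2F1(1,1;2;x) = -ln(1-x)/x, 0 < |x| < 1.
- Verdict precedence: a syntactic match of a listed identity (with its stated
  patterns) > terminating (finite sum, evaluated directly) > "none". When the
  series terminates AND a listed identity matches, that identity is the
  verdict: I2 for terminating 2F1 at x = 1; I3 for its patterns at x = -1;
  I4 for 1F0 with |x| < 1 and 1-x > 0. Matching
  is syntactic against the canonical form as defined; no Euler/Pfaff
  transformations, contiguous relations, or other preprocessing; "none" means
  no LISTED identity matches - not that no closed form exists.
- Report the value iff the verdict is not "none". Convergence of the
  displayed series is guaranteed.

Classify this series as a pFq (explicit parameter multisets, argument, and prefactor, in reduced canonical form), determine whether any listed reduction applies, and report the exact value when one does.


Prefactor -1/3, argument 7/9: 2F1 with upper {1, 1} over lower {3}. Verdict: none - at argument 7/9 the multisets {1, 1} ; {3} match no listed identity.

First insight: x = (7/9) and the product of the first k integers (prefactor -1/3) is k!.
Adjacent-term ratio: r(k) = (7/9) * (k+1) (k+1) / [(k+3) (k+1)] - poly over poly, x = (7/9) from leading terms; C = -1/3 at k = 0.


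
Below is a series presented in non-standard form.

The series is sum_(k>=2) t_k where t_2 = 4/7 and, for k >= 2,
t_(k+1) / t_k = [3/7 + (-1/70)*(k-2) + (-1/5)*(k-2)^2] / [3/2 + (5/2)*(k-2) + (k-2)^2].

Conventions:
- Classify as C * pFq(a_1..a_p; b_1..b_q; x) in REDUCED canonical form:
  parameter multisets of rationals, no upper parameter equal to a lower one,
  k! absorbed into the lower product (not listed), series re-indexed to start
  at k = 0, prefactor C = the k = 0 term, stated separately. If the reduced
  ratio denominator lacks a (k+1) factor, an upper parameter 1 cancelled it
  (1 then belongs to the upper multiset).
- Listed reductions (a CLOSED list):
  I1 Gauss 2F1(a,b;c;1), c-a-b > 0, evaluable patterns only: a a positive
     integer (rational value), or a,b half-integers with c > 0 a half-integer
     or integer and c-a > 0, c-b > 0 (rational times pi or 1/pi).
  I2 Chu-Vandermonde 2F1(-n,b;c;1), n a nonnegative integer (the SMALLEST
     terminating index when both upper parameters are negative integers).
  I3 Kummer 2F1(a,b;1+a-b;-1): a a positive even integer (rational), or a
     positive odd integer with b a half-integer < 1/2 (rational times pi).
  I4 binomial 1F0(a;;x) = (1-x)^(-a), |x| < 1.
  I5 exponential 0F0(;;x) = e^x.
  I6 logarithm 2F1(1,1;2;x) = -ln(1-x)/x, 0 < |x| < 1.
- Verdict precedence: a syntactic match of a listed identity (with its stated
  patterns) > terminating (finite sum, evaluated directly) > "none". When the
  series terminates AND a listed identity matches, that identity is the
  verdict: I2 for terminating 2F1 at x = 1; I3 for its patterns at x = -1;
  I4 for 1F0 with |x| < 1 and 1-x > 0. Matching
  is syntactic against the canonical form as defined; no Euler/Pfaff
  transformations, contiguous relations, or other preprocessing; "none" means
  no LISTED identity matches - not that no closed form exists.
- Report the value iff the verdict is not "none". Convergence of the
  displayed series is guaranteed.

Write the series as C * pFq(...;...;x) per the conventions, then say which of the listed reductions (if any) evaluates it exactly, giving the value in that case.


Key observation: t_0 = 4/7 here, and cancel k + 3/2 from the displayed ratio first; then C = 4/7.
Consecutive-term ratio: r(k) = (-1/5) * (k-10/7) / [(k+1)] - rational in k. x = (-1/5); t_0 = 4/7; negate the roots.

This is 4/7 * 1F0(-10/7; -; -1/5) in reduced canonical form. Verdict at x = -1/5: binomial (I4) matches (the 1F0 binomial series: exponent 10/7, x = -1/5). Exact value: (4/7) * (6/5)^(10/7).


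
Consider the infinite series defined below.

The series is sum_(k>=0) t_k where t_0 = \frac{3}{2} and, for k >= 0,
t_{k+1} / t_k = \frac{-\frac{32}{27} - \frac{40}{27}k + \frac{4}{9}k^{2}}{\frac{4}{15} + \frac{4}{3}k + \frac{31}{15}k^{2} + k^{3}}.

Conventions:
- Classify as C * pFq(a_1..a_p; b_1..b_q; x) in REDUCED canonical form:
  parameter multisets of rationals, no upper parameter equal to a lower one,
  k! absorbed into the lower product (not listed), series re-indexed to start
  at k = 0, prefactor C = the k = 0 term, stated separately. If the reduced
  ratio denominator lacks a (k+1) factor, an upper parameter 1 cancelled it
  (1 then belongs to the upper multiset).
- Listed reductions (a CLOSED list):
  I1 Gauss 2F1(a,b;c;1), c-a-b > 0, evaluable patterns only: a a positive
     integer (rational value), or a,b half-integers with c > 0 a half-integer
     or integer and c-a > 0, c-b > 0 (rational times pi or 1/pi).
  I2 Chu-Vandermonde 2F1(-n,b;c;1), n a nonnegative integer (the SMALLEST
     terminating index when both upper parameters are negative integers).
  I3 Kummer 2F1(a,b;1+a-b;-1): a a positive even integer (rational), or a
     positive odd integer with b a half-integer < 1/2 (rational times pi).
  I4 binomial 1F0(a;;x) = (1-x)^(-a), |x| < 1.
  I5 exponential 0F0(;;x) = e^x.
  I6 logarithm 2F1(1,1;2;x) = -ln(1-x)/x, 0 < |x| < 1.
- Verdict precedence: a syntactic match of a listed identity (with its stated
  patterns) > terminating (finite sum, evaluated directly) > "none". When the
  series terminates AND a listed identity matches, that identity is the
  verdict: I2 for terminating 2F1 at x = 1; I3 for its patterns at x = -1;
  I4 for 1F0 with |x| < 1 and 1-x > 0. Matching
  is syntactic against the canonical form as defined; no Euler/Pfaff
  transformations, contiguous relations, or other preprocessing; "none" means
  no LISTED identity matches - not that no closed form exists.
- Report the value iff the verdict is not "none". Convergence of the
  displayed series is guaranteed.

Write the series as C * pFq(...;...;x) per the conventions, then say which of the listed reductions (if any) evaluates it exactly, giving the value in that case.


Reduced: x = \frac{4}{9}, 1F1, upper = {-4}, lower = {\frac{2}{5}}, C = \frac{3}{2}. Verdict: terminating - upper -4 stops the sum at k = 4; the 5 terms are added exactly. Exact value: -\frac{528949}{223074}.

Structural cue: with t_0 = \frac{3}{2}, cancel k + 2/3 from the displayed ratio first; then C = 3/2.
Step ratio: r(k) = \frac{4}{9} * (k-4) / [(k+\frac{2}{5}) (k+1)] ; factor over Q: parameters, x = \frac{4}{9}, and C = \frac{3}{2}.


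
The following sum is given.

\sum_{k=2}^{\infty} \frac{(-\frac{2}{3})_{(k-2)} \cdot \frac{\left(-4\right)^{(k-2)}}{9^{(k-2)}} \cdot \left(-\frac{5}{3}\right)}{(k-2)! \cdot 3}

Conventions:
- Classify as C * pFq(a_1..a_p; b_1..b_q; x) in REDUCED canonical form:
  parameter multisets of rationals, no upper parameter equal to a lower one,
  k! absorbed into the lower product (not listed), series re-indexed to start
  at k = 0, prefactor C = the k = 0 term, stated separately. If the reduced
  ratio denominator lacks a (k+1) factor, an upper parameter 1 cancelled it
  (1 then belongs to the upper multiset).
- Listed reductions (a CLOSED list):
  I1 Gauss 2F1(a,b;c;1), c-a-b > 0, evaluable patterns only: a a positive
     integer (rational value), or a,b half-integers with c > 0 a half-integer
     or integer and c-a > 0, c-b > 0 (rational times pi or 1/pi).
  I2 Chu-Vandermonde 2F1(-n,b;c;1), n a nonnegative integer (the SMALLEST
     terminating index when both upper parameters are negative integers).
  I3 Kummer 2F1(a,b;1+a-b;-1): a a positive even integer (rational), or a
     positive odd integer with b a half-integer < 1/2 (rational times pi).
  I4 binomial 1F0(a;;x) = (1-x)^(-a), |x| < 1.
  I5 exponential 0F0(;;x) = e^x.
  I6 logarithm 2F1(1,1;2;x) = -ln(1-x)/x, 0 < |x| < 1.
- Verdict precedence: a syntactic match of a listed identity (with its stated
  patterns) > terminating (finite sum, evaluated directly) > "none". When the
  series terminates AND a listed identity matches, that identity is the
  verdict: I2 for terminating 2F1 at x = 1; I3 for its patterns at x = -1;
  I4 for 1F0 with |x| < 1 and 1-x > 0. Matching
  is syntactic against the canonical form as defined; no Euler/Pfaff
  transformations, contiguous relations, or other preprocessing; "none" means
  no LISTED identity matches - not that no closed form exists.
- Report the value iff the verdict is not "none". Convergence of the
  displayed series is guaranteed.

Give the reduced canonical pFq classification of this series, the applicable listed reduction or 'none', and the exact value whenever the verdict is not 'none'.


This is -\frac{5}{9} * 1F0(-\frac{2}{3}; -; -\frac{4}{9}) in reduced canonical form. Verdict: this is the binomial series (I4) (the 1F0 binomial series: exponent 2/3, x = -\frac{4}{9}). Exact value: \left(-\frac{5}{9}\right) \cdot \left(\frac{13}{9}\right)^{\frac{2}{3}}.

Structural cue: t_0 = -\frac{5}{9} here, and the two geometric factors (C = -5/9, x = -4/9) combine into one argument.
Term ratio: r(k) = -\frac{4}{9} * (k-\frac{2}{3}) / [(k+1)] ; factor over Q: parameters, x = -\frac{4}{9}, and C = -\frac{5}{9}.


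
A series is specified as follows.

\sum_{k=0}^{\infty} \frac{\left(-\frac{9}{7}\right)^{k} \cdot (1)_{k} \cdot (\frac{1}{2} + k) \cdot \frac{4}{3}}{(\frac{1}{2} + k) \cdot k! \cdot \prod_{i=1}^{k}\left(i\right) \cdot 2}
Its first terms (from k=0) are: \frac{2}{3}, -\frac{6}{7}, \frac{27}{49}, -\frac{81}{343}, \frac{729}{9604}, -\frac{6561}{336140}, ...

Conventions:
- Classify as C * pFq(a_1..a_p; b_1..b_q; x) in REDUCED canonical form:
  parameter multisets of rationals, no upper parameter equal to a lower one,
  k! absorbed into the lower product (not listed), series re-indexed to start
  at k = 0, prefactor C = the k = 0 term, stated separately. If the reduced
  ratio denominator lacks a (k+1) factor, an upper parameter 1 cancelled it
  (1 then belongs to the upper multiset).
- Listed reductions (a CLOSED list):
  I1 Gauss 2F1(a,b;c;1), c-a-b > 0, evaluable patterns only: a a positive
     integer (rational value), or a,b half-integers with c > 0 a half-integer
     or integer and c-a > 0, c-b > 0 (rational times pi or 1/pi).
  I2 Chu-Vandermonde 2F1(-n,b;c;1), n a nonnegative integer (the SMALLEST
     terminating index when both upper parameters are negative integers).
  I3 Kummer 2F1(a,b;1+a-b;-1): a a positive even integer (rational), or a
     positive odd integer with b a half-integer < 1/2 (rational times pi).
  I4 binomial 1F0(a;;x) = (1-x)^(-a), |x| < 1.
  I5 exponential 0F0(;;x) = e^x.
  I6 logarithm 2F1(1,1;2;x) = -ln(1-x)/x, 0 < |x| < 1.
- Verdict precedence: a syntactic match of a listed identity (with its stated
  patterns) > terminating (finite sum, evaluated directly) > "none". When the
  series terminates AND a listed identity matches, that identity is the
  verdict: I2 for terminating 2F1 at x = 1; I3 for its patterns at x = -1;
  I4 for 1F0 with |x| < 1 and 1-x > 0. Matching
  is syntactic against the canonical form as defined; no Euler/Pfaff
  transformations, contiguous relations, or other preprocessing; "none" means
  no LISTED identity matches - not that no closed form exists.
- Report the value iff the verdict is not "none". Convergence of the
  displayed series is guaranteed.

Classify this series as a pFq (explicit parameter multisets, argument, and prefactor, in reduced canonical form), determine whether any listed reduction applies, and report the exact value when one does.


With C = \frac{2}{3}: the canonical form is 0F0(-; -; -\frac{9}{7}). Verdict at x = -\frac{9}{7}: the exponential series (I5) matches (the 0F0 exponential series at x = -\frac{9}{7}). Exact value: \frac{2}{3} \cdot e^{-\frac{9}{7}}.

Key observation: with t_0 = \frac{2}{3}, the lower running product (C = 2/3, x = -9/7) is a rising factorial.
Adjacent-term ratio: r(k) = -\frac{9}{7} * 1 / [(k+1)] ; factor over Q: parameters, x = -\frac{9}{7}, and C = \frac{2}{3}.
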